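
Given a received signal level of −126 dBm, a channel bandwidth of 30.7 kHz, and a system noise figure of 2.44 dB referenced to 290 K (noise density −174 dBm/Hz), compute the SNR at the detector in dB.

Noise floor: N = −174 + 10 log₁₀(B) + NF
10 log₁₀(3.07×10⁴) = 44.87 dB
N = −174 + 44.87 + 2.44 = −126.69 dBm
SNR = P_sig − N = −126 − (−126.69) = 0.69 dB → 0.7 dB

0.7 dB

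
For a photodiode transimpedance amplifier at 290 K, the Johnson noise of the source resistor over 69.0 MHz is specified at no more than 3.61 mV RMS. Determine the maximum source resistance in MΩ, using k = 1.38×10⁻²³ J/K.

11.8 MΩ

Johnson–Nyquist: V_n = √(4kTRB) ⇒ R = V_n² / (4kTB)
4kTB = 4 × 1.38×10⁻²³ × 290 × 6.90×10⁷ = 1.10×10⁻¹²
R = (3.61×10⁻³)² / 1.10×10⁻¹² = 1.18×10⁷ Ω = 11.8 MΩ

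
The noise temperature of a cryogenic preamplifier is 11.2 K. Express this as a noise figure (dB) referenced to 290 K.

0.165 dB

F = 1 + T_e/T₀ = 1 + 11.2/290 = 1.03862
NF = 10 log₁₀(1.03862) = 0.165 dB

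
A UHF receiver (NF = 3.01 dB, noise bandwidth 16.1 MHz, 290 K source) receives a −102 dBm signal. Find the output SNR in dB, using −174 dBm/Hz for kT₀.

Noise floor: N = −174 + 10 log₁₀(B) + NF
10 log₁₀(1.61×10⁷) = 72.07 dB
N = −174 + 72.07 + 3.01 = −98.92 dBm
SNR = P_sig − N = −102 − (−98.92) = −3.08 dB → −3.1 dB

−3.1 dB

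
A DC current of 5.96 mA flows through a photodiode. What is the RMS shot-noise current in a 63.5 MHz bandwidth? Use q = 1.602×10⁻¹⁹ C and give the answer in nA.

348 nA

I_n = √(2qI·B)
2qI·B = 2 × 1.602×10⁻¹⁹ × 5.96×10⁻³ × 6.35×10⁷ = 1.21×10⁻¹³ A²
I_n = √(1.21×10⁻¹³) = 3.48×10⁻⁷ A = 348 nA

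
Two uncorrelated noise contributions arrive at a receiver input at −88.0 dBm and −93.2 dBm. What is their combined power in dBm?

Convert to linear, add, convert back:
P₁ = 1.58×10⁻¹² W, P₂ = 4.79×10⁻¹³ W
P_tot = 2.06×10⁻¹² W → 10 log₁₀(P_tot / 10⁻³) = −86.9 dBm

−86.9 dBm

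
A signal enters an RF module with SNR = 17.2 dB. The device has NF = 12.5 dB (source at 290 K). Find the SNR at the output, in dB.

4.7 dB

By definition F = SNR_in/SNR_out, so in dB: SNR_out = SNR_in − NF
SNR_out = 17.2 − 12.5 = 4.7 dB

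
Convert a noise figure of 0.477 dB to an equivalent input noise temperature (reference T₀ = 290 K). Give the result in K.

F = 10^(0.477/10) = 1.11609
T_e = (F − 1)·T₀ = (1.11609 − 1) × 290 = 33.7 K

33.7 K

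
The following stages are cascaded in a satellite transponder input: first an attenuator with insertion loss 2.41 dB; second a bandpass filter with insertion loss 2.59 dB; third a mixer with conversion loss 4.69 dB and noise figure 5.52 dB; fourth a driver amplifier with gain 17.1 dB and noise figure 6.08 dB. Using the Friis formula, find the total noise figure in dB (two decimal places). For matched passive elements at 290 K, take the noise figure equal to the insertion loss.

Convert to linear (a loss of L dB is a gain of −L dB): F_i = 10^(NF_i/10), G_i = 10^(G_i,dB/10)
  Stage 1: F_1 = 10^(2.41/10) = 1.742, G_1 = 10^(−2.41/10) = 0.5741
  Stage 2: F_2 = 10^(2.59/10) = 1.816, G_2 = 10^(−2.59/10) = 0.5508
  Stage 3: F_3 = 10^(5.52/10) = 3.565, G_3 = 10^(−4.69/10) = 0.3396
  Stage 4: F_4 = 10^(6.08/10) = 4.055, G_4 = 10^(17.1/10) = 51.29
Friis cascade:
  F = 1.742 + (1.816 − 1)/0.5741 + (3.565 − 1)/0.3162 + (4.055 − 1)/0.1074 = 39.72
NF = 10 log₁₀(39.72) = 15.99 dB

15.99 dB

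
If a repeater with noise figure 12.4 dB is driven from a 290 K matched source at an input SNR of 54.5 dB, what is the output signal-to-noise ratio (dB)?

By definition F = SNR_in/SNR_out, so in dB: SNR_out = SNR_in − NF
SNR_out = 54.5 − 12.4 = 42.1 dB

42.1 dB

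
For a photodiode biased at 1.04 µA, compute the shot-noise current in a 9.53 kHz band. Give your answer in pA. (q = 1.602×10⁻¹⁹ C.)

56.4 pA

I_n = √(2qI·B)
2qI·B = 2 × 1.602×10⁻¹⁹ × 1.04×10⁻⁶ × 9.53×10³ = 3.18×10⁻²¹ A²
I_n = √(3.18×10⁻²¹) = 5.64×10⁻¹¹ A = 56.4 pA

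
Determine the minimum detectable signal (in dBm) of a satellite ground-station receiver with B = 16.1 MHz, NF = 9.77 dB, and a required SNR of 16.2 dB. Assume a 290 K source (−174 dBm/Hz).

−76.0 dBm

Sensitivity = −174 + 10 log₁₀(B) + NF + SNR_min
= −174 + 72.07 + 9.77 + 16.2
= −75.96 dBm → −76.0 dBm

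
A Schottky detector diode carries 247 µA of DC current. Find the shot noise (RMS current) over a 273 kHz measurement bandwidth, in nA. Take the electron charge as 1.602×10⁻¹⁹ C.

I_n = √(2qI·B)
2qI·B = 2 × 1.602×10⁻¹⁹ × 2.47×10⁻⁴ × 2.73×10⁵ = 2.16×10⁻¹⁷ A²
I_n = √(2.16×10⁻¹⁷) = 4.65×10⁻⁹ A = 4.65 nA

4.65 nA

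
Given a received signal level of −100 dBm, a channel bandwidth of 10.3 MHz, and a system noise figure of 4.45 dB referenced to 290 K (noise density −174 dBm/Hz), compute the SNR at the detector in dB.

−0.6 dB

Noise floor: N = −174 + 10 log₁₀(B) + NF
10 log₁₀(1.03×10⁷) = 70.13 dB
N = −174 + 70.13 + 4.45 = −99.42 dBm
SNR = P_sig − N = −100 − (−99.42) = −0.58 dB → −0.6 dB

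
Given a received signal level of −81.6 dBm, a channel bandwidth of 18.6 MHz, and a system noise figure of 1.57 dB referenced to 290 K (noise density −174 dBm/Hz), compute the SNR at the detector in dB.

18.1 dB

Noise floor: N = −174 + 10 log₁₀(B) + NF
10 log₁₀(1.86×10⁷) = 72.7 dB
N = −174 + 72.7 + 1.57 = −99.73 dBm
SNR = P_sig − N = −81.6 − (−99.73) = 18.13 dB → 18.1 dB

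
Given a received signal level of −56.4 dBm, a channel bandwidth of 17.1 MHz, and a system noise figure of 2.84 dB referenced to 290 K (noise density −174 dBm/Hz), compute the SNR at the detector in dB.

42.4 dB

Noise floor: N = −174 + 10 log₁₀(B) + NF
10 log₁₀(1.71×10⁷) = 72.33 dB
N = −174 + 72.33 + 2.84 = −98.83 dBm
SNR = P_sig − N = −56.4 − (−98.83) = 42.43 dB → 42.4 dB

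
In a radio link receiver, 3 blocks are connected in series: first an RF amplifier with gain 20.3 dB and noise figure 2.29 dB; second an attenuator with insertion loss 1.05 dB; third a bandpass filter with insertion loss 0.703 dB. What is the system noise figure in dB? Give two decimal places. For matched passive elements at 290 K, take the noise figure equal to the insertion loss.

Convert to linear (a loss of L dB is a gain of −L dB): F_i = 10^(NF_i/10), G_i = 10^(G_i,dB/10)
  Stage 1: F_1 = 10^(2.29/10) = 1.694, G_1 = 10^(20.3/10) = 107.2
  Stage 2: F_2 = 10^(1.05/10) = 1.274, G_2 = 10^(−1.05/10) = 0.7852
  Stage 3: F_3 = 10^(0.703/10) = 1.176, G_3 = 10^(−0.703/10) = 0.8506
Friis cascade:
  F = 1.694 + (1.274 − 1)/107.2 + (1.176 − 1)/84.14 = 1.699
NF = 10 log₁₀(1.699) = 2.30 dB

2.30 dB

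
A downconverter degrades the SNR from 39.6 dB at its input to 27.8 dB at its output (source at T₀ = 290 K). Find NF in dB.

11.8 dB

NF (dB) = SNR_in(dB) − SNR_out(dB) when the source is at T₀
NF = 39.6 − 27.8 = 11.8 dB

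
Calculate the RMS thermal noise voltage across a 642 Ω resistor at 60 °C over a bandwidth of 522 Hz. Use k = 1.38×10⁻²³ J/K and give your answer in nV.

T = 60 °C + 273.15 = 333.15 K
V_n = √(4kTRB)
4kTRB = 4 × 1.38×10⁻²³ × 333.15 × 6.42×10² × 5.22×10² = 6.16×10⁻¹⁵ V²
V_n = √(6.16×10⁻¹⁵) = 7.85×10⁻⁸ V = 78.5 nV

78.5 nV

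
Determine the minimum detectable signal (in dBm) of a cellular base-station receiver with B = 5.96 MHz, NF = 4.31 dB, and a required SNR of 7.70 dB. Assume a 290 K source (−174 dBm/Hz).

Sensitivity = −174 + 10 log₁₀(B) + NF + SNR_min
= −174 + 67.75 + 4.31 + 7.70
= −94.24 dBm → −94.2 dBm

−94.2 dBm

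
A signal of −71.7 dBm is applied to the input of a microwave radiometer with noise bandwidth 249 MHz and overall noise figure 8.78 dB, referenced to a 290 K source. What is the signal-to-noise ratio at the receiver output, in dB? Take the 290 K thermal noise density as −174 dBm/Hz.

9.6 dB

Noise floor: N = −174 + 10 log₁₀(B) + NF
10 log₁₀(2.49×10⁸) = 83.96 dB
N = −174 + 83.96 + 8.78 = −81.26 dBm
SNR = P_sig − N = −71.7 − (−81.26) = 9.56 dB → 9.6 dB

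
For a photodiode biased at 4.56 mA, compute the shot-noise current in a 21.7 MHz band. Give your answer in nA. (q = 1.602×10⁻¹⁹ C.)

178 nA

I_n = √(2qI·B)
2qI·B = 2 × 1.602×10⁻¹⁹ × 4.56×10⁻³ × 2.17×10⁷ = 3.17×10⁻¹⁴ A²
I_n = √(3.17×10⁻¹⁴) = 1.78×10⁻⁷ A = 178 nA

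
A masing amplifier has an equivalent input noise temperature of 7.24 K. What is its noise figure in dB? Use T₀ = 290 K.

F = 1 + T_e/T₀ = 1 + 7.24/290 = 1.02497
NF = 10 log₁₀(1.02497) = 0.107 dB

0.107 dB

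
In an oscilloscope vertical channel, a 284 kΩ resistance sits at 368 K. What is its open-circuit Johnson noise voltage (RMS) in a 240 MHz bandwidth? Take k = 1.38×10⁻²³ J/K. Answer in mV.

1.18 mV

V_n = √(4kTRB)
4kTRB = 4 × 1.38×10⁻²³ × 368 × 2.84×10⁵ × 2.40×10⁸ = 1.38×10⁻⁶ V²
V_n = √(1.38×10⁻⁶) = 1.18×10⁻³ V = 1.18 mV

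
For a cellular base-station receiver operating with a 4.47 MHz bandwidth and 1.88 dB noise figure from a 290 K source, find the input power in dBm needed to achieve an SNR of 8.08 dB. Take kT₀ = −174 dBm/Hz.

Sensitivity = −174 + 10 log₁₀(B) + NF + SNR_min
= −174 + 66.5 + 1.88 + 8.08
= −97.54 dBm → −97.5 dBm

−97.5 dBm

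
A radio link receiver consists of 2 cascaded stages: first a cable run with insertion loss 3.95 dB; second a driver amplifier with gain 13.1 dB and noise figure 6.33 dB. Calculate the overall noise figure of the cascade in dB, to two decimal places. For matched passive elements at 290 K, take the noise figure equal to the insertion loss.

Convert to linear (a loss of L dB is a gain of −L dB): F_i = 10^(NF_i/10), G_i = 10^(G_i,dB/10)
  Stage 1: F_1 = 10^(3.95/10) = 2.483, G_1 = 10^(−3.95/10) = 0.4027
  Stage 2: F_2 = 10^(6.33/10) = 4.295, G_2 = 10^(13.1/10) = 20.42
Friis cascade:
  F = 2.483 + (4.295 − 1)/0.4027 = 10.67
NF = 10 log₁₀(10.67) = 10.28 dB

10.28 dB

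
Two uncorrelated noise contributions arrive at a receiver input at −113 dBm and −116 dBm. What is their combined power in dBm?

−111.2 dBm

Convert to linear, add, convert back:
P₁ = 5.01×10⁻¹⁵ W, P₂ = 2.51×10⁻¹⁵ W
P_tot = 7.52×10⁻¹⁵ W → 10 log₁₀(P_tot / 10⁻³) = −111.2 dBm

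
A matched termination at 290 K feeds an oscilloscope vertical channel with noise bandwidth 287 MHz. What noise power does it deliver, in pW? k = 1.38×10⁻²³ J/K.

1.15 pW

P_n = kTB = 1.38×10⁻²³ × 290 × 2.87×10⁸ = 1.15×10⁻¹² W = 1.15 pW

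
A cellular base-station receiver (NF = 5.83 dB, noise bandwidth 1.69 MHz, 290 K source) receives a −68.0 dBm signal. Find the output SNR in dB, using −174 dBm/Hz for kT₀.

Noise floor: N = −174 + 10 log₁₀(B) + NF
10 log₁₀(1.69×10⁶) = 62.28 dB
N = −174 + 62.28 + 5.83 = −105.89 dBm
SNR = P_sig − N = −68.0 − (−105.89) = 37.89 dB → 37.9 dB

37.9 dB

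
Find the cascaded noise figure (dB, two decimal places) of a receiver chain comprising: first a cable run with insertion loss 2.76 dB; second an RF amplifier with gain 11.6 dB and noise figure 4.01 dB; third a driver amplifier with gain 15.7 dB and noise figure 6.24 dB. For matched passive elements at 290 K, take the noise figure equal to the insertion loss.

Convert to linear (a loss of L dB is a gain of −L dB): F_i = 10^(NF_i/10), G_i = 10^(G_i,dB/10)
  Stage 1: F_1 = 10^(2.76/10) = 1.888, G_1 = 10^(−2.76/10) = 0.5297
  Stage 2: F_2 = 10^(4.01/10) = 2.518, G_2 = 10^(11.6/10) = 14.45
  Stage 3: F_3 = 10^(6.24/10) = 4.207, G_3 = 10^(15.7/10) = 37.15
Friis cascade:
  F = 1.888 + (2.518 − 1)/0.5297 + (4.207 − 1)/7.656 = 5.172
NF = 10 log₁₀(5.172) = 7.14 dB

7.14 dB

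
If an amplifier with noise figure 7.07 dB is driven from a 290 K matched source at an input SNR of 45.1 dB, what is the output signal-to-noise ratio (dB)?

38.03 dB

By definition F = SNR_in/SNR_out, so in dB: SNR_out = SNR_in − NF
SNR_out = 45.1 − 7.07 = 38.03 dB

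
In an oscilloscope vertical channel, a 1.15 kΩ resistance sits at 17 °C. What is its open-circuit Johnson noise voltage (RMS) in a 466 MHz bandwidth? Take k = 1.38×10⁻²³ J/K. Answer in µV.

92.6 µV

T = 17 °C + 273.15 = 290.15 K
V_n = √(4kTRB)
4kTRB = 4 × 1.38×10⁻²³ × 290.15 × 1.15×10³ × 4.66×10⁸ = 8.58×10⁻⁹ V²
V_n = √(8.58×10⁻⁹) = 9.26×10⁻⁵ V = 92.6 µV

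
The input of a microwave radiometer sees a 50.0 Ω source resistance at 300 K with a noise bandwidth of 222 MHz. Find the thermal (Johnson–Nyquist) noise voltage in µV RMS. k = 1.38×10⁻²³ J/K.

13.6 µV

V_n = √(4kTRB)
4kTRB = 4 × 1.38×10⁻²³ × 300 × 5.00×10¹ × 2.22×10⁸ = 1.84×10⁻¹⁰ V²
V_n = √(1.84×10⁻¹⁰) = 1.36×10⁻⁵ V = 13.6 µV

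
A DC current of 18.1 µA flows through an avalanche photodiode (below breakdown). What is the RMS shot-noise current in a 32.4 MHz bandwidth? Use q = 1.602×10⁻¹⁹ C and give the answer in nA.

13.7 nA

I_n = √(2qI·B)
2qI·B = 2 × 1.602×10⁻¹⁹ × 1.81×10⁻⁵ × 3.24×10⁷ = 1.88×10⁻¹⁶ A²
I_n = √(1.88×10⁻¹⁶) = 1.37×10⁻⁸ A = 13.7 nA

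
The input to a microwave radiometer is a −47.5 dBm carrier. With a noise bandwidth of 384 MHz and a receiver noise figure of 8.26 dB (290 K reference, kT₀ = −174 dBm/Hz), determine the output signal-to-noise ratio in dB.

32.4 dB

Noise floor: N = −174 + 10 log₁₀(B) + NF
10 log₁₀(3.84×10⁸) = 85.84 dB
N = −174 + 85.84 + 8.26 = −79.90 dBm
SNR = P_sig − N = −47.5 − (−79.90) = 32.40 dB → 32.4 dB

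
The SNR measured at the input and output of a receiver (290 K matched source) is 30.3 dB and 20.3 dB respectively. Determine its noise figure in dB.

NF (dB) = SNR_in(dB) − SNR_out(dB) when the source is at T₀
NF = 30.3 − 20.3 = 10.0 dB

10.0 dB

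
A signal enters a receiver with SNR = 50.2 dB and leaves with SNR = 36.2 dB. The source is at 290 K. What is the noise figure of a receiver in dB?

NF (dB) = SNR_in(dB) − SNR_out(dB) when the source is at T₀
NF = 50.2 − 36.2 = 14.0 dB

14.0 dB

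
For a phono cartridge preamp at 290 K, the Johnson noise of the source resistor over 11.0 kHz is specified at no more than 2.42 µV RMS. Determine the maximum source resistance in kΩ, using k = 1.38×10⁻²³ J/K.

Johnson–Nyquist: V_n = √(4kTRB) ⇒ R = V_n² / (4kTB)
4kTB = 4 × 1.38×10⁻²³ × 290 × 1.10×10⁴ = 1.76×10⁻¹⁶
R = (2.42×10⁻⁶)² / 1.76×10⁻¹⁶ = 3.33×10⁴ Ω = 33.3 kΩ

33.3 kΩ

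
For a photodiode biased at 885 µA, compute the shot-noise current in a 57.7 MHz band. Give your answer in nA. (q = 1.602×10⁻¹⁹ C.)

I_n = √(2qI·B)
2qI·B = 2 × 1.602×10⁻¹⁹ × 8.85×10⁻⁴ × 5.77×10⁷ = 1.64×10⁻¹⁴ A²
I_n = √(1.64×10⁻¹⁴) = 1.28×10⁻⁷ A = 128 nA

128 nA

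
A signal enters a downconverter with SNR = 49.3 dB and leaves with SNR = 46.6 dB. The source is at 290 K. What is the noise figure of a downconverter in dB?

NF (dB) = SNR_in(dB) − SNR_out(dB) when the source is at T₀
NF = 49.3 − 46.6 = 2.7 dB

2.7 dB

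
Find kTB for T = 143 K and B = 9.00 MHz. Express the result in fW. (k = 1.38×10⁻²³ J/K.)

P_n = kTB = 1.38×10⁻²³ × 143 × 9.00×10⁶ = 1.78×10⁻¹⁴ W = 17.8 fW

17.8 fW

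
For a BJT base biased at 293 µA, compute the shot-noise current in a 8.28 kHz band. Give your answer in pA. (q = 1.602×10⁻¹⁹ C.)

I_n = √(2qI·B)
2qI·B = 2 × 1.602×10⁻¹⁹ × 2.93×10⁻⁴ × 8.28×10³ = 7.77×10⁻¹⁹ A²
I_n = √(7.77×10⁻¹⁹) = 8.82×10⁻¹⁰ A = 882 pA

882 pA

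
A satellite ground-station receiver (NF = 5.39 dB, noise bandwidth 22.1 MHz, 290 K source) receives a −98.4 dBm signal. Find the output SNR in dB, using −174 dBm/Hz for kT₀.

−3.2 dB

Noise floor: N = −174 + 10 log₁₀(B) + NF
10 log₁₀(2.21×10⁷) = 73.44 dB
N = −174 + 73.44 + 5.39 = −95.17 dBm
SNR = P_sig − N = −98.4 − (−95.17) = −3.23 dB → −3.2 dB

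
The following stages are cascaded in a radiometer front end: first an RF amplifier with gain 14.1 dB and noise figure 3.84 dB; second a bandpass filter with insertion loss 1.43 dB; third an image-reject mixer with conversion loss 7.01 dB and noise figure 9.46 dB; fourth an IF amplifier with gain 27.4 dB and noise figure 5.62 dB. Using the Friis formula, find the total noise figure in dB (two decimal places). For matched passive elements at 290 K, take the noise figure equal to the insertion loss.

5.54 dB

Convert to linear (a loss of L dB is a gain of −L dB): F_i = 10^(NF_i/10), G_i = 10^(G_i,dB/10)
  Stage 1: F_1 = 10^(3.84/10) = 2.421, G_1 = 10^(14.1/10) = 25.70
  Stage 2: F_2 = 10^(1.43/10) = 1.390, G_2 = 10^(−1.43/10) = 0.7194
  Stage 3: F_3 = 10^(9.46/10) = 8.831, G_3 = 10^(−7.01/10) = 0.1991
  Stage 4: F_4 = 10^(5.62/10) = 3.648, G_4 = 10^(27.4/10) = 549.5
Friis cascade:
  F = 2.421 + (1.390 − 1)/25.70 + (8.831 − 1)/18.49 + (3.648 − 1)/3.681 = 3.579
NF = 10 log₁₀(3.579) = 5.54 dB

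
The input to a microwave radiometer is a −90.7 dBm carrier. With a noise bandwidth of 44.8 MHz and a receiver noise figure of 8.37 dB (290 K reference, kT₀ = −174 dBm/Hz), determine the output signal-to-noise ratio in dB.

Noise floor: N = −174 + 10 log₁₀(B) + NF
10 log₁₀(4.48×10⁷) = 76.51 dB
N = −174 + 76.51 + 8.37 = −89.12 dBm
SNR = P_sig − N = −90.7 − (−89.12) = −1.58 dB → −1.6 dB

−1.6 dB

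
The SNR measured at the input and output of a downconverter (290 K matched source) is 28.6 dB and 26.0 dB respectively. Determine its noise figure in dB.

NF (dB) = SNR_in(dB) − SNR_out(dB) when the source is at T₀
NF = 28.6 − 26.0 = 2.6 dB

2.6 dB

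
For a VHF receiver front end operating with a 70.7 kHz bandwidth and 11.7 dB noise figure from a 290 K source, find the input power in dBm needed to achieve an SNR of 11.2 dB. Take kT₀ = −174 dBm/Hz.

Sensitivity = −174 + 10 log₁₀(B) + NF + SNR_min
= −174 + 48.49 + 11.7 + 11.2
= −102.61 dBm → −102.6 dBm

−102.6 dBm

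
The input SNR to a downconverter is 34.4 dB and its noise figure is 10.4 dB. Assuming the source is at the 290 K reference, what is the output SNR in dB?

By definition F = SNR_in/SNR_out, so in dB: SNR_out = SNR_in − NF
SNR_out = 34.4 − 10.4 = 24.0 dB

24.0 dB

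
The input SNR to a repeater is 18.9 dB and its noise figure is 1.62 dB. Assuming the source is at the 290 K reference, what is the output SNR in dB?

17.28 dB

By definition F = SNR_in/SNR_out, so in dB: SNR_out = SNR_in − NF
SNR_out = 18.9 − 1.62 = 17.28 dB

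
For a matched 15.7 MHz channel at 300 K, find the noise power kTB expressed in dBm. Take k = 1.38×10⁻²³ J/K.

−101.9 dBm

P_n = kTB = 1.38×10⁻²³ × 300 × 1.57×10⁷ = 6.50×10⁻¹⁴ W
In dBm: 10 log₁₀(6.50×10⁻¹⁴ / 10⁻³) = −101.9 dBm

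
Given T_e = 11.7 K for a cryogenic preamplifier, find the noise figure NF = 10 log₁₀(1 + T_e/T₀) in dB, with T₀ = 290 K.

F = 1 + T_e/T₀ = 1 + 11.7/290 = 1.04034
NF = 10 log₁₀(1.04034) = 0.172 dB

0.172 dB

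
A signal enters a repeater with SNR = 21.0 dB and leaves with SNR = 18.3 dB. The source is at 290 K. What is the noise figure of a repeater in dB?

2.7 dB

NF (dB) = SNR_in(dB) − SNR_out(dB) when the source is at T₀
NF = 21.0 − 18.3 = 2.7 dB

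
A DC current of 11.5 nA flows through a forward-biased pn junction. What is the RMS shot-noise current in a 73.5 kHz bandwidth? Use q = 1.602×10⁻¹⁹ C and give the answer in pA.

16.5 pA

I_n = √(2qI·B)
2qI·B = 2 × 1.602×10⁻¹⁹ × 1.15×10⁻⁸ × 7.35×10⁴ = 2.71×10⁻²² A²
I_n = √(2.71×10⁻²²) = 1.65×10⁻¹¹ A = 16.5 pA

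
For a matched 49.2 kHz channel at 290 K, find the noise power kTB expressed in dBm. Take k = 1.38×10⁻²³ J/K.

P_n = kTB = 1.38×10⁻²³ × 290 × 4.92×10⁴ = 1.97×10⁻¹⁶ W
In dBm: 10 log₁₀(1.97×10⁻¹⁶ / 10⁻³) = −127.1 dBm

−127.1 dBm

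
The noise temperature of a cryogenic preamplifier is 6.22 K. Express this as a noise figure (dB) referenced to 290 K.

0.092 dB

F = 1 + T_e/T₀ = 1 + 6.22/290 = 1.02145
NF = 10 log₁₀(1.02145) = 0.092 dB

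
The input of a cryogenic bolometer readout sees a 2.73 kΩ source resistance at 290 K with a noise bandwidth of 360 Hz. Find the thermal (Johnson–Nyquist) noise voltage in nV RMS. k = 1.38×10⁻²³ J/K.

V_n = √(4kTRB)
4kTRB = 4 × 1.38×10⁻²³ × 290 × 2.73×10³ × 3.60×10² = 1.57×10⁻¹⁴ V²
V_n = √(1.57×10⁻¹⁴) = 1.25×10⁻⁷ V = 125 nV

125 nV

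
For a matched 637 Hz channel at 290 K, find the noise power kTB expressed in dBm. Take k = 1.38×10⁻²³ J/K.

P_n = kTB = 1.38×10⁻²³ × 290 × 6.37×10² = 2.55×10⁻¹⁸ W
In dBm: 10 log₁₀(2.55×10⁻¹⁸ / 10⁻³) = −145.9 dBm

−145.9 dBm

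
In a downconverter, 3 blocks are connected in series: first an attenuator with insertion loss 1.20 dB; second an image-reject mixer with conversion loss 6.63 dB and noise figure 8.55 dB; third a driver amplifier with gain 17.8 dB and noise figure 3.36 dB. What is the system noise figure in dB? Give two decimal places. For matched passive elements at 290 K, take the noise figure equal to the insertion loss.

Convert to linear (a loss of L dB is a gain of −L dB): F_i = 10^(NF_i/10), G_i = 10^(G_i,dB/10)
  Stage 1: F_1 = 10^(1.20/10) = 1.318, G_1 = 10^(−1.20/10) = 0.7586
  Stage 2: F_2 = 10^(8.55/10) = 7.161, G_2 = 10^(−6.63/10) = 0.2173
  Stage 3: F_3 = 10^(3.36/10) = 2.168, G_3 = 10^(17.8/10) = 60.26
Friis cascade:
  F = 1.318 + (7.161 − 1)/0.7586 + (2.168 − 1)/0.1648 = 16.53
NF = 10 log₁₀(16.53) = 12.18 dB

12.18 dB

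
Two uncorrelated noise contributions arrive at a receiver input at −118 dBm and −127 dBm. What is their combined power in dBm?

−117.5 dBm

Convert to linear, add, convert back:
P₁ = 1.58×10⁻¹⁵ W, P₂ = 2.00×10⁻¹⁶ W
P_tot = 1.78×10⁻¹⁵ W → 10 log₁₀(P_tot / 10⁻³) = −117.5 dBm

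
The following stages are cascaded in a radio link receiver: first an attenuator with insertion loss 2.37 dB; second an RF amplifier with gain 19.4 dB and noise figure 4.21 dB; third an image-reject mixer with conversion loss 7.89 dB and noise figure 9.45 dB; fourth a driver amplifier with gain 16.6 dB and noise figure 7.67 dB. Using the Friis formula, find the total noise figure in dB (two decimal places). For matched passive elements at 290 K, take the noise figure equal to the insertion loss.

Convert to linear (a loss of L dB is a gain of −L dB): F_i = 10^(NF_i/10), G_i = 10^(G_i,dB/10)
  Stage 1: F_1 = 10^(2.37/10) = 1.726, G_1 = 10^(−2.37/10) = 0.5794
  Stage 2: F_2 = 10^(4.21/10) = 2.636, G_2 = 10^(19.4/10) = 87.10
  Stage 3: F_3 = 10^(9.45/10) = 8.810, G_3 = 10^(−7.89/10) = 0.1626
  Stage 4: F_4 = 10^(7.67/10) = 5.848, G_4 = 10^(16.6/10) = 45.71
Friis cascade:
  F = 1.726 + (2.636 − 1)/0.5794 + (8.810 − 1)/50.47 + (5.848 − 1)/8.204 = 5.296
NF = 10 log₁₀(5.296) = 7.24 dB

7.24 dB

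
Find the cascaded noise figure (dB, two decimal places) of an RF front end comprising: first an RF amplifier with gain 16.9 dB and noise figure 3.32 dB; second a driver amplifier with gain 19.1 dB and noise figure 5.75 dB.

3.43 dB

Convert to linear (a loss of L dB is a gain of −L dB): F_i = 10^(NF_i/10), G_i = 10^(G_i,dB/10)
  Stage 1: F_1 = 10^(3.32/10) = 2.148, G_1 = 10^(16.9/10) = 48.98
  Stage 2: F_2 = 10^(5.75/10) = 3.758, G_2 = 10^(19.1/10) = 81.28
Friis cascade:
  F = 2.148 + (3.758 − 1)/48.98 = 2.204
NF = 10 log₁₀(2.204) = 3.43 dB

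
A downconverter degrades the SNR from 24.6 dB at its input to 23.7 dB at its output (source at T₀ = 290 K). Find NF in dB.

NF (dB) = SNR_in(dB) − SNR_out(dB) when the source is at T₀
NF = 24.6 − 23.7 = 0.9 dB

0.9 dB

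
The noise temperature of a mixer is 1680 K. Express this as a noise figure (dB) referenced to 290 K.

8.32 dB

F = 1 + T_e/T₀ = 1 + 1680/290 = 6.7931
NF = 10 log₁₀(6.7931) = 8.32 dB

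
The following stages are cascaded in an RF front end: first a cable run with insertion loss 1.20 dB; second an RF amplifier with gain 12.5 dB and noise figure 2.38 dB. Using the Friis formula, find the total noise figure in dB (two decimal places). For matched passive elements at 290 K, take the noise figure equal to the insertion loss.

Convert to linear (a loss of L dB is a gain of −L dB): F_i = 10^(NF_i/10), G_i = 10^(G_i,dB/10)
  Stage 1: F_1 = 10^(1.20/10) = 1.318, G_1 = 10^(−1.20/10) = 0.7586
  Stage 2: F_2 = 10^(2.38/10) = 1.730, G_2 = 10^(12.5/10) = 17.78
Friis cascade:
  F = 1.318 + (1.730 − 1)/0.7586 = 2.280
NF = 10 log₁₀(2.280) = 3.58 dB

3.58 dB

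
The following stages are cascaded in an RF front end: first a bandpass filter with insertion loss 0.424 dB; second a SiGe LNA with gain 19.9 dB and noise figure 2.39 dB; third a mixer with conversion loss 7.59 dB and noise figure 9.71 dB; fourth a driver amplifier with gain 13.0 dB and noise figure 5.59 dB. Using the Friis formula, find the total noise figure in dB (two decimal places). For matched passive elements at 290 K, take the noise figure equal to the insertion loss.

Convert to linear (a loss of L dB is a gain of −L dB): F_i = 10^(NF_i/10), G_i = 10^(G_i,dB/10)
  Stage 1: F_1 = 10^(0.424/10) = 1.103, G_1 = 10^(−0.424/10) = 0.9070
  Stage 2: F_2 = 10^(2.39/10) = 1.734, G_2 = 10^(19.9/10) = 97.72
  Stage 3: F_3 = 10^(9.71/10) = 9.354, G_3 = 10^(−7.59/10) = 0.1742
  Stage 4: F_4 = 10^(5.59/10) = 3.622, G_4 = 10^(13.0/10) = 19.95
Friis cascade:
  F = 1.103 + (1.734 − 1)/0.9070 + (9.354 − 1)/88.63 + (3.622 − 1)/15.44 = 2.176
NF = 10 log₁₀(2.176) = 3.38 dB

3.38 dB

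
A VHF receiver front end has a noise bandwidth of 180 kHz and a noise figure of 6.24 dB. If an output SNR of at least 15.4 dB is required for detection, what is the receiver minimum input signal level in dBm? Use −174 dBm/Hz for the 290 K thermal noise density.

−99.8 dBm

Sensitivity = −174 + 10 log₁₀(B) + NF + SNR_min
= −174 + 52.55 + 6.24 + 15.4
= −99.81 dBm → −99.8 dBm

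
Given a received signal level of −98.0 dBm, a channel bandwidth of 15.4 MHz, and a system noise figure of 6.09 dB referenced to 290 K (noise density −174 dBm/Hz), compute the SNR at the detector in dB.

Noise floor: N = −174 + 10 log₁₀(B) + NF
10 log₁₀(1.54×10⁷) = 71.88 dB
N = −174 + 71.88 + 6.09 = −96.03 dBm
SNR = P_sig − N = −98.0 − (−96.03) = −1.97 dB → −2.0 dB

−2.0 dB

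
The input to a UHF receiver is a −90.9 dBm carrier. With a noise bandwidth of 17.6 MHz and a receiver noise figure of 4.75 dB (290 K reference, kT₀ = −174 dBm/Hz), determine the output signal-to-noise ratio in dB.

5.9 dB

Noise floor: N = −174 + 10 log₁₀(B) + NF
10 log₁₀(1.76×10⁷) = 72.46 dB
N = −174 + 72.46 + 4.75 = −96.79 dBm
SNR = P_sig − N = −90.9 − (−96.79) = 5.89 dB → 5.9 dB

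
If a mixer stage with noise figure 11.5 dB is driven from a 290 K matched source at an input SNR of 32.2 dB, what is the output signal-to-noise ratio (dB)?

By definition F = SNR_in/SNR_out, so in dB: SNR_out = SNR_in − NF
SNR_out = 32.2 − 11.5 = 20.7 dB

20.7 dB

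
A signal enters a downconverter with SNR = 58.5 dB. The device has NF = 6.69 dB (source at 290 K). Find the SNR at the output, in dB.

By definition F = SNR_in/SNR_out, so in dB: SNR_out = SNR_in − NF
SNR_out = 58.5 − 6.69 = 51.81 dB

51.81 dB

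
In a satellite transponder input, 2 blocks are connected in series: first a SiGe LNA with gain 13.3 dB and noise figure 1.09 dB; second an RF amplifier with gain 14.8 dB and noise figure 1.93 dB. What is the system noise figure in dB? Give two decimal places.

1.18 dB

Convert to linear (a loss of L dB is a gain of −L dB): F_i = 10^(NF_i/10), G_i = 10^(G_i,dB/10)
  Stage 1: F_1 = 10^(1.09/10) = 1.285, G_1 = 10^(13.3/10) = 21.38
  Stage 2: F_2 = 10^(1.93/10) = 1.560, G_2 = 10^(14.8/10) = 30.20
Friis cascade:
  F = 1.285 + (1.560 − 1)/21.38 = 1.311
NF = 10 log₁₀(1.311) = 1.18 dB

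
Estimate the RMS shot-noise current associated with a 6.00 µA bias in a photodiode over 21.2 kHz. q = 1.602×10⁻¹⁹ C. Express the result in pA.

I_n = √(2qI·B)
2qI·B = 2 × 1.602×10⁻¹⁹ × 6.00×10⁻⁶ × 2.12×10⁴ = 4.08×10⁻²⁰ A²
I_n = √(4.08×10⁻²⁰) = 2.02×10⁻¹⁰ A = 202 pA

202 pA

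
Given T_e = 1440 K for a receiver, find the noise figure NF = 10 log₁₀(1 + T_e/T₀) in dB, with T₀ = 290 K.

F = 1 + T_e/T₀ = 1 + 1440/290 = 5.96552
NF = 10 log₁₀(5.96552) = 7.76 dB

7.76 dB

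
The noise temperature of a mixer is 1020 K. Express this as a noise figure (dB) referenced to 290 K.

F = 1 + T_e/T₀ = 1 + 1020/290 = 4.51724
NF = 10 log₁₀(4.51724) = 6.55 dB

6.55 dB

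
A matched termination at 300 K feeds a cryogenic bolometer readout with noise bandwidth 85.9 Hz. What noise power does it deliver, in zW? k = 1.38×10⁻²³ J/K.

P_n = kTB = 1.38×10⁻²³ × 300 × 8.59×10¹ = 3.56×10⁻¹⁹ W = 356 zW

356 zW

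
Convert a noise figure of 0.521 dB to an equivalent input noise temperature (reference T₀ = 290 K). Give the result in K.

37.0 K

F = 10^(0.521/10) = 1.12746
T_e = (F − 1)·T₀ = (1.12746 − 1) × 290 = 37.0 K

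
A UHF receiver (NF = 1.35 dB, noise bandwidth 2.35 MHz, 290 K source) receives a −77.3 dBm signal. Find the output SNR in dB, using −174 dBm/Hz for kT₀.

31.6 dB

Noise floor: N = −174 + 10 log₁₀(B) + NF
10 log₁₀(2.35×10⁶) = 63.71 dB
N = −174 + 63.71 + 1.35 = −108.94 dBm
SNR = P_sig − N = −77.3 − (−108.94) = 31.64 dB → 31.6 dB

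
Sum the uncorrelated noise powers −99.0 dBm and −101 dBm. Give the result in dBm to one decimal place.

−96.9 dBm

Convert to linear, add, convert back:
P₁ = 1.26×10⁻¹³ W, P₂ = 7.94×10⁻¹⁴ W
P_tot = 2.05×10⁻¹³ W → 10 log₁₀(P_tot / 10⁻³) = −96.9 dBm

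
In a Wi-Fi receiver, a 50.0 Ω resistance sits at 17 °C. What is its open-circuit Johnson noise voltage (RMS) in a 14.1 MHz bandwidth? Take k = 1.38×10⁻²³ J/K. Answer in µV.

T = 17 °C + 273.15 = 290.15 K
V_n = √(4kTRB)
4kTRB = 4 × 1.38×10⁻²³ × 290.15 × 5.00×10¹ × 1.41×10⁷ = 1.13×10⁻¹¹ V²
V_n = √(1.13×10⁻¹¹) = 3.36×10⁻⁶ V = 3.36 µV

3.36 µV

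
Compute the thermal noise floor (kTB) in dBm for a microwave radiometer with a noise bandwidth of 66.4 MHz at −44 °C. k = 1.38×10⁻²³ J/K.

T = −44 °C + 273.15 = 229.15 K
P_n = kTB = 1.38×10⁻²³ × 229.15 × 6.64×10⁷ = 2.10×10⁻¹³ W
In dBm: 10 log₁₀(2.10×10⁻¹³ / 10⁻³) = −96.8 dBm

−96.8 dBm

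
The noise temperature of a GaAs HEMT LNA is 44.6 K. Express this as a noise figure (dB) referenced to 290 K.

0.621 dB

F = 1 + T_e/T₀ = 1 + 44.6/290 = 1.15379
NF = 10 log₁₀(1.15379) = 0.621 dB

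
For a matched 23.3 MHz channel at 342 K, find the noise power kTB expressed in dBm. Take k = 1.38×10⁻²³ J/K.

P_n = kTB = 1.38×10⁻²³ × 342 × 2.33×10⁷ = 1.10×10⁻¹³ W
In dBm: 10 log₁₀(1.10×10⁻¹³ / 10⁻³) = −99.6 dBm

−99.6 dBm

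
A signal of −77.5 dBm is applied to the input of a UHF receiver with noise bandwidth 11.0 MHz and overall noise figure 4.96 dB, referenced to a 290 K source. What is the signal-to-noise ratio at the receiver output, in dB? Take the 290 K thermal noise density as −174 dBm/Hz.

Noise floor: N = −174 + 10 log₁₀(B) + NF
10 log₁₀(1.10×10⁷) = 70.41 dB
N = −174 + 70.41 + 4.96 = −98.63 dBm
SNR = P_sig − N = −77.5 − (−98.63) = 21.13 dB → 21.1 dB

21.1 dB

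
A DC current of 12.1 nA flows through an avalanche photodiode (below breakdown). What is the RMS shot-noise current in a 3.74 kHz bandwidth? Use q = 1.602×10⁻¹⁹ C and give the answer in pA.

3.81 pA

I_n = √(2qI·B)
2qI·B = 2 × 1.602×10⁻¹⁹ × 1.21×10⁻⁸ × 3.74×10³ = 1.45×10⁻²³ A²
I_n = √(1.45×10⁻²³) = 3.81×10⁻¹² A = 3.81 pA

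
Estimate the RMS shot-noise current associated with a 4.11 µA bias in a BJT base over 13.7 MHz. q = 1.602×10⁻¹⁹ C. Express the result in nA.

I_n = √(2qI·B)
2qI·B = 2 × 1.602×10⁻¹⁹ × 4.11×10⁻⁶ × 1.37×10⁷ = 1.80×10⁻¹⁷ A²
I_n = √(1.80×10⁻¹⁷) = 4.25×10⁻⁹ A = 4.25 nA

4.25 nA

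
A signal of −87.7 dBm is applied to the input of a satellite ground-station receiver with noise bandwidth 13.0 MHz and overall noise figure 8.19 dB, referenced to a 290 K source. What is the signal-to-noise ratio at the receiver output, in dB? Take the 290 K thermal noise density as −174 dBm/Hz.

Noise floor: N = −174 + 10 log₁₀(B) + NF
10 log₁₀(1.30×10⁷) = 71.14 dB
N = −174 + 71.14 + 8.19 = −94.67 dBm
SNR = P_sig − N = −87.7 − (−94.67) = 6.97 dB → 7.0 dB

7.0 dB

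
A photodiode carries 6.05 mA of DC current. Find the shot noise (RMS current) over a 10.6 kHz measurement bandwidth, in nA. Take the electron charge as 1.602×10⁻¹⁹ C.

I_n = √(2qI·B)
2qI·B = 2 × 1.602×10⁻¹⁹ × 6.05×10⁻³ × 1.06×10⁴ = 2.05×10⁻¹⁷ A²
I_n = √(2.05×10⁻¹⁷) = 4.53×10⁻⁹ A = 4.53 nA

4.53 nA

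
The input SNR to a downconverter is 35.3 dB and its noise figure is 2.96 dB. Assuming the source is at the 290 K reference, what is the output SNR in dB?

32.34 dB

By definition F = SNR_in/SNR_out, so in dB: SNR_out = SNR_in − NF
SNR_out = 35.3 − 2.96 = 32.34 dB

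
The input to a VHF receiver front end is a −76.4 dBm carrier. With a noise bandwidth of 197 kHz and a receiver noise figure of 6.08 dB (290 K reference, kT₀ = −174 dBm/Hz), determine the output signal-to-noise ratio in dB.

Noise floor: N = −174 + 10 log₁₀(B) + NF
10 log₁₀(1.97×10⁵) = 52.94 dB
N = −174 + 52.94 + 6.08 = −114.98 dBm
SNR = P_sig − N = −76.4 − (−114.98) = 38.58 dB → 38.6 dB

38.6 dB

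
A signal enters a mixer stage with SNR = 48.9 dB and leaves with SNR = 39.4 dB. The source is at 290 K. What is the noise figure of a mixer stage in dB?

9.5 dB

NF (dB) = SNR_in(dB) − SNR_out(dB) when the source is at T₀
NF = 48.9 − 39.4 = 9.5 dB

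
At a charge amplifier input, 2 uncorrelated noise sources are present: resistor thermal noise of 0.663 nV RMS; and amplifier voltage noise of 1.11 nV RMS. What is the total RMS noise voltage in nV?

Uncorrelated sources add in power (mean-square): V_tot = √(ΣV_i²)
V_tot = √[(6.63×10⁻¹⁰)² + (1.11×10⁻⁹)²] = 1.29×10⁻⁹ V = 1.29 nV

1.29 nV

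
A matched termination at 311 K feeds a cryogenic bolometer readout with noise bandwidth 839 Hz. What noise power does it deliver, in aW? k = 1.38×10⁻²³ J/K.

P_n = kTB = 1.38×10⁻²³ × 311 × 8.39×10² = 3.60×10⁻¹⁸ W = 3.60 aW

3.60 aW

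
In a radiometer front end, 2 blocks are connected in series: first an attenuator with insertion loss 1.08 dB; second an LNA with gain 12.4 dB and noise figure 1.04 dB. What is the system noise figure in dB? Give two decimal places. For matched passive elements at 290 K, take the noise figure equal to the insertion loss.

2.12 dB

Convert to linear (a loss of L dB is a gain of −L dB): F_i = 10^(NF_i/10), G_i = 10^(G_i,dB/10)
  Stage 1: F_1 = 10^(1.08/10) = 1.282, G_1 = 10^(−1.08/10) = 0.7798
  Stage 2: F_2 = 10^(1.04/10) = 1.271, G_2 = 10^(12.4/10) = 17.38
Friis cascade:
  F = 1.282 + (1.271 − 1)/0.7798 = 1.629
NF = 10 log₁₀(1.629) = 2.12 dB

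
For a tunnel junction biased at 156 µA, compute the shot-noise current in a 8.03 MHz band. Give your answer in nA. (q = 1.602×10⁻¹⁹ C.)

20.0 nA

I_n = √(2qI·B)
2qI·B = 2 × 1.602×10⁻¹⁹ × 1.56×10⁻⁴ × 8.03×10⁶ = 4.01×10⁻¹⁶ A²
I_n = √(4.01×10⁻¹⁶) = 2.00×10⁻⁸ A = 20.0 nA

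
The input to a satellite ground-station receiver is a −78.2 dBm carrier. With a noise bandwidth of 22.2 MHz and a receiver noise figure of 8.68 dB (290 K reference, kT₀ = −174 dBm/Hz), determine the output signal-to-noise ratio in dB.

13.7 dB

Noise floor: N = −174 + 10 log₁₀(B) + NF
10 log₁₀(2.22×10⁷) = 73.46 dB
N = −174 + 73.46 + 8.68 = −91.86 dBm
SNR = P_sig − N = −78.2 − (−91.86) = 13.66 dB → 13.7 dB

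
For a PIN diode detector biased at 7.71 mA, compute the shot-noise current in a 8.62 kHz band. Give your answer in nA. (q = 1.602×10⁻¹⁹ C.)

I_n = √(2qI·B)
2qI·B = 2 × 1.602×10⁻¹⁹ × 7.71×10⁻³ × 8.62×10³ = 2.13×10⁻¹⁷ A²
I_n = √(2.13×10⁻¹⁷) = 4.61×10⁻⁹ A = 4.61 nA

4.61 nA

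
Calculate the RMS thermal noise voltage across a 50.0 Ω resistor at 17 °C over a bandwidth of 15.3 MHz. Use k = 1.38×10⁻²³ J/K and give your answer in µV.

T = 17 °C + 273.15 = 290.15 K
V_n = √(4kTRB)
4kTRB = 4 × 1.38×10⁻²³ × 290.15 × 5.00×10¹ × 1.53×10⁷ = 1.23×10⁻¹¹ V²
V_n = √(1.23×10⁻¹¹) = 3.50×10⁻⁶ V = 3.50 µV

3.50 µV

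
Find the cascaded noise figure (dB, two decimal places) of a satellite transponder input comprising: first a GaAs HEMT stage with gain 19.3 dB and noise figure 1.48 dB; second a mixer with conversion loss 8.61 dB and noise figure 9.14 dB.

1.73 dB

Convert to linear (a loss of L dB is a gain of −L dB): F_i = 10^(NF_i/10), G_i = 10^(G_i,dB/10)
  Stage 1: F_1 = 10^(1.48/10) = 1.406, G_1 = 10^(19.3/10) = 85.11
  Stage 2: F_2 = 10^(9.14/10) = 8.204, G_2 = 10^(−8.61/10) = 0.1377
Friis cascade:
  F = 1.406 + (8.204 − 1)/85.11 = 1.491
NF = 10 log₁₀(1.491) = 1.73 dB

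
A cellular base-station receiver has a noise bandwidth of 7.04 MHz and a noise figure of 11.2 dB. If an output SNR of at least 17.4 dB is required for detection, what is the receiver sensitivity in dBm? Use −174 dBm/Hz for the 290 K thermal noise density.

−76.9 dBm

Sensitivity = −174 + 10 log₁₀(B) + NF + SNR_min
= −174 + 68.48 + 11.2 + 17.4
= −76.92 dBm → −76.9 dBm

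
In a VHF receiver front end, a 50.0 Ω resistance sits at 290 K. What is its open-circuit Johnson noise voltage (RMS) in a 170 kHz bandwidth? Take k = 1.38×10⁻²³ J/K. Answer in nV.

V_n = √(4kTRB)
4kTRB = 4 × 1.38×10⁻²³ × 290 × 5.00×10¹ × 1.70×10⁵ = 1.36×10⁻¹³ V²
V_n = √(1.36×10⁻¹³) = 3.69×10⁻⁷ V = 369 nV

369 nV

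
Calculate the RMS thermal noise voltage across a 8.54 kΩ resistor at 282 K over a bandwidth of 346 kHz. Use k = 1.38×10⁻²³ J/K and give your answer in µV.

6.78 µV

V_n = √(4kTRB)
4kTRB = 4 × 1.38×10⁻²³ × 282 × 8.54×10³ × 3.46×10⁵ = 4.60×10⁻¹¹ V²
V_n = √(4.60×10⁻¹¹) = 6.78×10⁻⁶ V = 6.78 µV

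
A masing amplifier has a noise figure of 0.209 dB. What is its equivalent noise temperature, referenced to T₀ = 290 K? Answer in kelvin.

14.3 K

F = 10^(0.209/10) = 1.0493
T_e = (F − 1)·T₀ = (1.0493 − 1) × 290 = 14.3 K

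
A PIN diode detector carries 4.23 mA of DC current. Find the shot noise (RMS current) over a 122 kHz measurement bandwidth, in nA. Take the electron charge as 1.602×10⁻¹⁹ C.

12.9 nA

I_n = √(2qI·B)
2qI·B = 2 × 1.602×10⁻¹⁹ × 4.23×10⁻³ × 1.22×10⁵ = 1.65×10⁻¹⁶ A²
I_n = √(1.65×10⁻¹⁶) = 1.29×10⁻⁸ A = 12.9 nA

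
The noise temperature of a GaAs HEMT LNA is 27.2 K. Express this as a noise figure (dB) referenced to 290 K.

0.389 dB

F = 1 + T_e/T₀ = 1 + 27.2/290 = 1.09379
NF = 10 log₁₀(1.09379) = 0.389 dB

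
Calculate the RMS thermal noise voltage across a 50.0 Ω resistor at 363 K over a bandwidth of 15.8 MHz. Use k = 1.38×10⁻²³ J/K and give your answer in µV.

V_n = √(4kTRB)
4kTRB = 4 × 1.38×10⁻²³ × 363 × 5.00×10¹ × 1.58×10⁷ = 1.58×10⁻¹¹ V²
V_n = √(1.58×10⁻¹¹) = 3.98×10⁻⁶ V = 3.98 µV

3.98 µV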